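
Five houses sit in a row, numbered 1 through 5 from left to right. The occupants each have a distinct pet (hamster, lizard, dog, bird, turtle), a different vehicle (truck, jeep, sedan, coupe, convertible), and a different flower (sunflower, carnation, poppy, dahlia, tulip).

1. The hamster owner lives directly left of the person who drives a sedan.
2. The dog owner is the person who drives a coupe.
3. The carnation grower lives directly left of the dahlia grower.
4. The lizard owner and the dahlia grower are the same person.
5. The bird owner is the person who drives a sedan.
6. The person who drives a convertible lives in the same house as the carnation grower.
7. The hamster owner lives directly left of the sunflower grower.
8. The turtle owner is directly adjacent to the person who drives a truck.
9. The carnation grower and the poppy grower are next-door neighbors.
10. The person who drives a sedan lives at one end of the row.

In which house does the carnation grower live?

2

The person who drives a sedan is in house 5 (clue 10).
From clue 1, the hamster owner must be in house 4.
Clue 5 places the bird owner in house 5.
From clue 7, the sunflower grower must be in house 5.
House 4's flower must be tulip (nothing else left).
The lizard owner is narrowed to house 2 or 3; consider each.
Placing it in house 2 leads to a contradiction, so it's in house 3.
From clue 4, the dahlia grower must be in house 3.
The carnation grower is in house 2 (clue 3).
By clue 6, the person who drives a convertible is in house 2.
By clue 9, the poppy grower is in house 1.
The only vehicle still possible for house 4 is jeep.
Clue 2: the dog owner is in house 1.
Clue 8 places the turtle owner in house 2.
House 1's vehicle must be coupe (nothing else left).
So house 3 gets truck for vehicle.
So: house 1 = dog/coupe/poppy, house 2 = turtle/convertible/carnation, house 3 = lizard/truck/dahlia, house 4 = hamster/jeep/tulip, house 5 = bird/sedan/sunflower.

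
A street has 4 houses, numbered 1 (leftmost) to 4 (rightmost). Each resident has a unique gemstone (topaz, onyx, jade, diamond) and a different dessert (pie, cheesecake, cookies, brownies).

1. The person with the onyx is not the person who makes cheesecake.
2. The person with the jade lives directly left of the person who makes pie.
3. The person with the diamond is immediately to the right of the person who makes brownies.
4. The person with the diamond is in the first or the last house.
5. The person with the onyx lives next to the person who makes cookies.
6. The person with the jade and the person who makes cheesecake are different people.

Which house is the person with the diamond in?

4

The person with the diamond is in house 4 (clue 4).
By clue 3, the person who makes brownies is in house 3.
The person with the jade is narrowed to house 1 or 3; consider each.
Placing it in house 3 leads to a contradiction, so it's in house 1.
The person who makes pie is in house 2 (clue 2).
That leaves cookies as the dessert for house 1.
House 4 dessert: only cheesecake fits.
Clue 5 places the person with the onyx in house 2.
So house 3 gets topaz for gemstone.
So: house 1 = jade/cookies, house 2 = onyx/pie, house 3 = topaz/brownies, house 4 = diamond/cheesecake.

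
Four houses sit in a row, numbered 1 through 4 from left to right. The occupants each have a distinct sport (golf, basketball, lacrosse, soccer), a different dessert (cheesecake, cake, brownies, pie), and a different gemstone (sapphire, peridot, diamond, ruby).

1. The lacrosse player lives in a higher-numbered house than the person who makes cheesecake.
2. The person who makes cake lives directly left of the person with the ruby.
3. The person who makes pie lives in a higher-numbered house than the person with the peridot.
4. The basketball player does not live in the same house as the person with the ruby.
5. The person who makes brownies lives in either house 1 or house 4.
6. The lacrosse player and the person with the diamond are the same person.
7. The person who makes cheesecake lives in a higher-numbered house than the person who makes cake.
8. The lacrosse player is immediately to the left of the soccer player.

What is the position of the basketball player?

Clue 1: the lacrosse player is in house 3.
Clue 1 places the person who makes cheesecake in house 2.
From clue 6, the person with the diamond must be in house 3.
From clue 7, the person who makes cake must be in house 1.
The soccer player is in house 4 (clue 8).
House 3's dessert must be pie (nothing else left).
So house 4 gets brownies for dessert.
House 2's gemstone must be ruby (nothing else left).
That leaves sapphire as the gemstone for house 4.
Clue 4: the basketball player is in house 1.
So house 2 gets golf for sport.
That leaves peridot as the gemstone for house 1.
So: house 1 = basketball/cake/peridot, house 2 = golf/cheesecake/ruby, house 3 = lacrosse/pie/diamond, house 4 = soccer/brownies/sapphire.

1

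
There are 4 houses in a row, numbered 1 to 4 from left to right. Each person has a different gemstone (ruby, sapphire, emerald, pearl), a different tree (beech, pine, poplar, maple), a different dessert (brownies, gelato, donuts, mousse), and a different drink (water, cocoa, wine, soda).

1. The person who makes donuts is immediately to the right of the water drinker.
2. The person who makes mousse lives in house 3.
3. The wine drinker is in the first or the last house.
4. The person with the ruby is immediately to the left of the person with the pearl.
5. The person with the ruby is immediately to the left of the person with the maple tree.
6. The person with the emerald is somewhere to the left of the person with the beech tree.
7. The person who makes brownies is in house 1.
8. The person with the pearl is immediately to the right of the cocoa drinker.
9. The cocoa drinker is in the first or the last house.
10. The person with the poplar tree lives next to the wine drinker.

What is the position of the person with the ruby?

1

The person who makes mousse is in house 3 (clue 2).
The person who makes brownies is in house 1 (clue 7).
From clue 9, the cocoa drinker must be in house 1.
House 1 tree: only pine fits.
The only drink still possible for house 4 is wine.
Clue 1: the person who makes donuts is in house 4.
From clue 1, the water drinker must be in house 3.
Clue 8 places the person with the pearl in house 2.
From clue 10, the person with the poplar tree must be in house 3.
House 4's gemstone must be sapphire (nothing else left).
House 2 dessert: only gelato fits.
House 2 drink: only soda fits.
The person with the ruby is in house 1 (clue 4).
From clue 5, the person with the maple tree must be in house 2.
House 3's gemstone must be emerald (nothing else left).
That leaves beech as the tree for house 4.
So: house 1 = ruby/pine/brownies/cocoa, house 2 = pearl/maple/gelato/soda, house 3 = emerald/poplar/mousse/water, house 4 = sapphire/beech/donuts/wine.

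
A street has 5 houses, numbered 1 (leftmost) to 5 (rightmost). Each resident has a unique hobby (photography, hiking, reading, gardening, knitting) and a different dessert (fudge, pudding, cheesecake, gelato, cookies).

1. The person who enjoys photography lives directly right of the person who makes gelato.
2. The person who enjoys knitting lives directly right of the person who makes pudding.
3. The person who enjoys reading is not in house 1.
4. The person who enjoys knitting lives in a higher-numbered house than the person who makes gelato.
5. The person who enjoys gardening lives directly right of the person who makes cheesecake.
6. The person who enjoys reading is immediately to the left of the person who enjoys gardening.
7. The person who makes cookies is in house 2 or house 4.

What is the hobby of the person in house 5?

So house 1 gets hiking for hobby.
That leaves fudge as the dessert for house 5.
The person who makes cookies is narrowed to house 2 or 4; consider each.
Placing it in house 4 leads to a contradiction, so it's in house 2.
So house 3 gets reading for hobby.
Clue 6 places the person who enjoys gardening in house 4.
The person who makes cheesecake is in house 3 (clue 5).
The person who enjoys knitting is narrowed to house 2 or 5; consider each.
Placing it in house 2 leads to a contradiction, so it's in house 5.
By clue 2, the person who makes pudding is in house 4.
So house 2 gets photography for hobby.
House 1's dessert must be gelato (nothing else left).
So: house 1 = hiking/gelato, house 2 = photography/cookies, house 3 = reading/cheesecake, house 4 = gardening/pudding, house 5 = knitting/fudge.

knitting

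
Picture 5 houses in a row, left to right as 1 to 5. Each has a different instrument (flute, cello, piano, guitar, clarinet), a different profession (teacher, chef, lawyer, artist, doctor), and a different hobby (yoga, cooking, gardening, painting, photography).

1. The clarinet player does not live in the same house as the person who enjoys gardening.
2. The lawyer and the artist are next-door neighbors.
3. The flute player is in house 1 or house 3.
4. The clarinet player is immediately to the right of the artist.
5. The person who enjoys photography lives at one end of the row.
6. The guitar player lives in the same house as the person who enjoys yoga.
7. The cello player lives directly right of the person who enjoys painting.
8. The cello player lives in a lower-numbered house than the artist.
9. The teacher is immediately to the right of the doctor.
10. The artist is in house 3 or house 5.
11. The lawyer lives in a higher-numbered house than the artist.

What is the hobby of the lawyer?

The artist is in house 3 (clue 10).
The lawyer is in house 4 (clue 2).
From clue 4, the clarinet player must be in house 4.
By clue 8, the cello player is in house 2.
House 1 profession: only doctor fits.
Clue 7: the person who enjoys painting is in house 1.
Clue 9: the teacher is in house 2.
That leaves chef as the profession for house 5.
That leaves cooking as the hobby for house 4.
House 5 hobby: only photography fits.
The guitar player is in house 3 (clue 6).
So house 5 gets piano for instrument.
That leaves gardening as the hobby for house 2.
That leaves yoga as the hobby for house 3.
House 1's instrument must be flute (nothing else left).
So: house 1 = flute/doctor/painting, house 2 = cello/teacher/gardening, house 3 = guitar/artist/yoga, house 4 = clarinet/lawyer/cooking, house 5 = piano/chef/photography.

cooking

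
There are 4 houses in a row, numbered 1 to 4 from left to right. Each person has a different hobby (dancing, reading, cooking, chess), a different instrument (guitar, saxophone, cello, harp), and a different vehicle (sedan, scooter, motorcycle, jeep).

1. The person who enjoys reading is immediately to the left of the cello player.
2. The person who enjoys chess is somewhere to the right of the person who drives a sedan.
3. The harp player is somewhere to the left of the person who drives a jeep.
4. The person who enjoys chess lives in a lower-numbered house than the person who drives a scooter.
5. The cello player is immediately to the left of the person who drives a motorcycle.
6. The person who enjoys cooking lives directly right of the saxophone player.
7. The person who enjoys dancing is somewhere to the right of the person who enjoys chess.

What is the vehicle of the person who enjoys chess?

House 1 hobby: only reading fits.
House 4's instrument must be guitar (nothing else left).
The only vehicle still possible for house 1 is sedan.
So house 2 gets jeep for vehicle.
The cello player is in house 2 (clue 1).
By clue 3, the harp player is in house 1.
Clue 5: the person who drives a motorcycle is in house 3.
The only instrument still possible for house 3 is saxophone.
House 4's vehicle must be scooter (nothing else left).
The person who enjoys cooking is in house 4 (clue 6).
House 2's hobby must be chess (nothing else left).
House 3's hobby must be dancing (nothing else left).
So: house 1 = reading/harp/sedan, house 2 = chess/cello/jeep, house 3 = dancing/saxophone/motorcycle, house 4 = cooking/guitar/scooter.

jeep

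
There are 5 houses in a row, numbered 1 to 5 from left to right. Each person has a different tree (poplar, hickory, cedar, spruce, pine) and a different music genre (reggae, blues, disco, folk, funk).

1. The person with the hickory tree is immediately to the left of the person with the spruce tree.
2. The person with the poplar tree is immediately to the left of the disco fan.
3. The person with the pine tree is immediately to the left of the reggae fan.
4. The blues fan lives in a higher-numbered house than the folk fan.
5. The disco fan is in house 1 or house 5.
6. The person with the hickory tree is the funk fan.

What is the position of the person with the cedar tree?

5

From clue 5, the disco fan must be in house 5.
Clue 2: the person with the poplar tree is in house 4.
House 5 tree: only cedar fits.
The person with the hickory tree is narrowed to house 1 or 2; consider each.
Placing it in house 2 leads to a contradiction, so it's in house 1.
By clue 1, the person with the spruce tree is in house 2.
Clue 6: the funk fan is in house 1.
The only tree still possible for house 3 is pine.
The reggae fan is in house 4 (clue 3).
House 2 music genre: only folk fits.
That leaves blues as the music genre for house 3.
So: house 1 = hickory/funk, house 2 = spruce/folk, house 3 = pine/blues, house 4 = poplar/reggae, house 5 = cedar/disco.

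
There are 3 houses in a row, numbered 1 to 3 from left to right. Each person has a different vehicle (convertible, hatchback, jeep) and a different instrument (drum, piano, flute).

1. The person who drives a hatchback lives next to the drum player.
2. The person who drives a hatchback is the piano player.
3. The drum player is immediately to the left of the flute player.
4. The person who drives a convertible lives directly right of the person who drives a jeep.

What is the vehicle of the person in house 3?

convertible

The person who drives a convertible is narrowed to house 2 or 3; consider each.
Placing it in house 2 leads to a contradiction, so it's in house 3.
From clue 4, the person who drives a jeep must be in house 2.
House 1 vehicle: only hatchback fits.
By clue 1, the drum player is in house 2.
By clue 2, the piano player is in house 1.
Clue 3: the flute player is in house 3.
So: house 1 = hatchback/piano, house 2 = jeep/drum, house 3 = convertible/flute.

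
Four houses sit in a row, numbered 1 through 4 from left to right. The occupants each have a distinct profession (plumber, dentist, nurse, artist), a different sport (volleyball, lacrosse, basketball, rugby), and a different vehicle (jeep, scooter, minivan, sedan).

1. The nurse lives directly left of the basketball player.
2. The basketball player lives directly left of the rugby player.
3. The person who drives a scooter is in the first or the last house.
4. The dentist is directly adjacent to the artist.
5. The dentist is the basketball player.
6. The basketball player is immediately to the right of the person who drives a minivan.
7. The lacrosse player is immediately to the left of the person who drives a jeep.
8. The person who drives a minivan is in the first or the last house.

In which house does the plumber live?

Clue 8: the person who drives a minivan is in house 1.
From clue 6, the basketball player must be in house 2.
So house 4 gets scooter for vehicle.
By clue 1, the nurse is in house 1.
By clue 2, the rugby player is in house 3.
Clue 5 places the dentist in house 2.
Clue 7: the lacrosse player is in house 1.
By clue 7, the person who drives a jeep is in house 2.
The only sport still possible for house 4 is volleyball.
That leaves sedan as the vehicle for house 3.
Clue 4: the artist is in house 3.
That leaves plumber as the profession for house 4.
So: house 1 = nurse/lacrosse/minivan, house 2 = dentist/basketball/jeep, house 3 = artist/rugby/sedan, house 4 = plumber/volleyball/scooter.

4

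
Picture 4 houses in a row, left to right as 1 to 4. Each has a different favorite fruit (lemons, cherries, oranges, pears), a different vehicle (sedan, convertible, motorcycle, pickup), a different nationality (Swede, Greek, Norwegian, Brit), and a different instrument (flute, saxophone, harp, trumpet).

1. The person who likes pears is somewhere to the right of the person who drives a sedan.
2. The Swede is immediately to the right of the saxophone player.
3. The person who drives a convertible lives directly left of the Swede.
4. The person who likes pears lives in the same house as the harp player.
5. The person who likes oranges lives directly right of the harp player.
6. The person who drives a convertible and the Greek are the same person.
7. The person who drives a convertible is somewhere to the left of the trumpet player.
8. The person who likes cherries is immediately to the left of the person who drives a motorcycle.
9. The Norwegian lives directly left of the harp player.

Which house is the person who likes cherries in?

The person who likes oranges is narrowed to house 3 or 4; consider each.
Placing it in house 4 leads to a contradiction, so it's in house 3.
From clue 5, the harp player must be in house 2.
The Norwegian is in house 1 (clue 9).
House 2 favorite fruit: only pears fits.
House 4 favorite fruit: only lemons fits.
The person who drives a sedan is in house 1 (clue 1).
The person who drives a convertible is in house 3 (clue 6).
The Greek is in house 3 (clue 6).
Clue 7: the trumpet player is in house 4.
Clue 8 places the person who drives a motorcycle in house 2.
So house 1 gets cherries for favorite fruit.
So house 4 gets pickup for vehicle.
By clue 3, the Swede is in house 4.
That leaves Brit as the nationality for house 2.
Clue 2: the saxophone player is in house 3.
The only instrument still possible for house 1 is flute.
So: house 1 = cherries/sedan/Norwegian/flute, house 2 = pears/motorcycle/Brit/harp, house 3 = oranges/convertible/Greek/saxophone, house 4 = lemons/pickup/Swede/trumpet.

1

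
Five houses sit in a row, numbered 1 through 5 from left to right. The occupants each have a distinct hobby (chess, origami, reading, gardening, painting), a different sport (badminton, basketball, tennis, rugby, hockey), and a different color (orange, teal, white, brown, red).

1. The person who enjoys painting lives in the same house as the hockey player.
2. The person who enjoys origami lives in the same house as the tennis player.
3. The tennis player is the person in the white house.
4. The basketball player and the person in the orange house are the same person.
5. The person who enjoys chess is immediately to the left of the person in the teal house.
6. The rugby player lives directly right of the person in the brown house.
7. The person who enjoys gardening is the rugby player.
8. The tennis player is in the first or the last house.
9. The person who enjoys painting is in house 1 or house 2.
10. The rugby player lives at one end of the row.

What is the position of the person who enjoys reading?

By clue 10, the rugby player is in house 5.
Clue 2: the person who enjoys origami is in house 1.
From clue 3, the person in the white house must be in house 1.
By clue 6, the person in the brown house is in house 4.
By clue 7, the person who enjoys gardening is in house 5.
House 2's hobby must be painting (nothing else left).
So house 1 gets tennis for sport.
House 2 sport: only hockey fits.
Clue 4 places the basketball player in house 3.
By clue 4, the person in the orange house is in house 3.
The person who enjoys chess is in house 4 (clue 5).
Clue 5 places the person in the teal house in house 5.
House 3's hobby must be reading (nothing else left).
House 4 sport: only badminton fits.
House 2 color: only red fits.
So: house 1 = origami/tennis/white, house 2 = painting/hockey/red, house 3 = reading/basketball/orange, house 4 = chess/badminton/brown, house 5 = gardening/rugby/teal.

3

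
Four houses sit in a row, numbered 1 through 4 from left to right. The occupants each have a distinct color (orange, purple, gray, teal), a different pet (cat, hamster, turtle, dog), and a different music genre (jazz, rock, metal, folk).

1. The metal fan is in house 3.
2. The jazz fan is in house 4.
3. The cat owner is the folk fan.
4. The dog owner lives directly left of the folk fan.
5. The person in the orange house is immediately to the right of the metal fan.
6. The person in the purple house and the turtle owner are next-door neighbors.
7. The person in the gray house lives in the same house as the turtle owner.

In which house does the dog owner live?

By clue 1, the metal fan is in house 3.
Clue 2 places the jazz fan in house 4.
From clue 5, the person in the orange house must be in house 4.
House 1's music genre must be rock (nothing else left).
House 2 music genre: only folk fits.
Clue 3: the cat owner is in house 2.
By clue 4, the dog owner is in house 1.
The only pet still possible for house 4 is hamster.
The person in the purple house is in house 2 (clue 6).
From clue 7, the person in the gray house must be in house 3.
House 1 color: only teal fits.
So house 3 gets turtle for pet.
So: house 1 = teal/dog/rock, house 2 = purple/cat/folk, house 3 = gray/turtle/metal, house 4 = orange/hamster/jazz.

1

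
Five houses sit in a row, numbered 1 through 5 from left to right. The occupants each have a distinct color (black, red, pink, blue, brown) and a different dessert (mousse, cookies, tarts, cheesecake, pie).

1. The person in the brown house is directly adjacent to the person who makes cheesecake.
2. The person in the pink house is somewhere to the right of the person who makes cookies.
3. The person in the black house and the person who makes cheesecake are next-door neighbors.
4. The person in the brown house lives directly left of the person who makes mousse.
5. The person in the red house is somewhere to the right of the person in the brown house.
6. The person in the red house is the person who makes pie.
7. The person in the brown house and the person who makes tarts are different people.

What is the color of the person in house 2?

The person in the brown house is narrowed to house 1 or 2 or 3 or 4; consider each.
Placing it in house 1 and house 2 and house 4 leads to a contradiction, so it's in house 3.
Clue 4 places the person who makes mousse in house 4.
So house 2 gets cheesecake for dessert.
So house 3 gets cookies for dessert.
House 5 dessert: only pie fits.
From clue 3, the person in the black house must be in house 1.
By clue 6, the person in the red house is in house 5.
The only color still possible for house 2 is blue.
That leaves pink as the color for house 4.
So house 1 gets tarts for dessert.
So: house 1 = black/tarts, house 2 = blue/cheesecake, house 3 = brown/cookies, house 4 = pink/mousse, house 5 = red/pie.

blue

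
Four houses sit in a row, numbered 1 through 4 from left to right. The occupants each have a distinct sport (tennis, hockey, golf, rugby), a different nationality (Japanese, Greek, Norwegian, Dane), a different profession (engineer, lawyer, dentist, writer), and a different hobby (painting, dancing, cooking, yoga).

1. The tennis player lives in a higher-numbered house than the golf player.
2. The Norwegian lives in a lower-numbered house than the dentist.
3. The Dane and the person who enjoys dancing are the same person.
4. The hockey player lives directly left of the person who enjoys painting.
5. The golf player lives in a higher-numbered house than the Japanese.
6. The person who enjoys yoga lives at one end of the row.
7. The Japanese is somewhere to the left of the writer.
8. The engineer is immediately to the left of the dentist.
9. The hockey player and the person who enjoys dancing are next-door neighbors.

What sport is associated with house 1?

The golf player is narrowed to house 2 or 3; consider each.
Placing it in house 3 leads to a contradiction, so it's in house 2.
From clue 5, the Japanese must be in house 1.
House 1 profession: only lawyer fits.
House 3's hobby must be cooking (nothing else left).
House 1 hobby: only yoga fits.
The hockey player is narrowed to house 1 or 3; consider each.
Placing it in house 1 leads to a contradiction, so it's in house 3.
By clue 4, the person who enjoys painting is in house 4.
That leaves rugby as the sport for house 1.
So house 4 gets tennis for sport.
The only hobby still possible for house 2 is dancing.
The Dane is in house 2 (clue 3).
That leaves Greek as the nationality for house 4.
By clue 2, the dentist is in house 4.
By clue 8, the engineer is in house 3.
So house 3 gets Norwegian for nationality.
So house 2 gets writer for profession.
So: house 1 = rugby/Japanese/lawyer/yoga, house 2 = golf/Dane/writer/dancing, house 3 = hockey/Norwegian/engineer/cooking, house 4 = tennis/Greek/dentist/painting.

rugby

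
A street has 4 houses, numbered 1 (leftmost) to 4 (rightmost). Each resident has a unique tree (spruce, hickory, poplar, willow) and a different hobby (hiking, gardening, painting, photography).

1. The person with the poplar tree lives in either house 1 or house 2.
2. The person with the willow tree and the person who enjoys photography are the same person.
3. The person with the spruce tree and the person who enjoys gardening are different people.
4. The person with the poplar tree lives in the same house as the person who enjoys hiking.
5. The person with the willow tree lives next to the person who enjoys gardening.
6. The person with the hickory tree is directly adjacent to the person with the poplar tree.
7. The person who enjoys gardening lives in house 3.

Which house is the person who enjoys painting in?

1

Clue 7: the person who enjoys gardening is in house 3.
So house 3 gets hickory for tree.
From clue 6, the person with the poplar tree must be in house 2.
House 1 tree: only spruce fits.
So house 4 gets willow for tree.
The person who enjoys photography is in house 4 (clue 2).
Clue 4 places the person who enjoys hiking in house 2.
So house 1 gets painting for hobby.
So: house 1 = spruce/painting, house 2 = poplar/hiking, house 3 = hickory/gardening, house 4 = willow/photography.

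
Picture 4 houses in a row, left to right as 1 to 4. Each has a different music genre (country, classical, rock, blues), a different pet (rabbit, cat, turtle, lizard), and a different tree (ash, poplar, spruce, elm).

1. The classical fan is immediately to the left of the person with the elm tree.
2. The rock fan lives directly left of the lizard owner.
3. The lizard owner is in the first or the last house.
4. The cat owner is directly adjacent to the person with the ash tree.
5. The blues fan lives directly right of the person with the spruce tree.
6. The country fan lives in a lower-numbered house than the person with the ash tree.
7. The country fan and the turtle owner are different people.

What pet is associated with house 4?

The lizard owner is in house 4 (clue 3).
The only music genre still possible for house 4 is blues.
Clue 2: the rock fan is in house 3.
Clue 5: the person with the spruce tree is in house 3.
House 1 tree: only poplar fits.
Clue 1: the classical fan is in house 1.
By clue 1, the person with the elm tree is in house 2.
House 2's music genre must be country (nothing else left).
So house 4 gets ash for tree.
By clue 4, the cat owner is in house 3.
So house 1 gets turtle for pet.
That leaves rabbit as the pet for house 2.
So: house 1 = classical/turtle/poplar, house 2 = country/rabbit/elm, house 3 = rock/cat/spruce, house 4 = blues/lizard/ash.

lizard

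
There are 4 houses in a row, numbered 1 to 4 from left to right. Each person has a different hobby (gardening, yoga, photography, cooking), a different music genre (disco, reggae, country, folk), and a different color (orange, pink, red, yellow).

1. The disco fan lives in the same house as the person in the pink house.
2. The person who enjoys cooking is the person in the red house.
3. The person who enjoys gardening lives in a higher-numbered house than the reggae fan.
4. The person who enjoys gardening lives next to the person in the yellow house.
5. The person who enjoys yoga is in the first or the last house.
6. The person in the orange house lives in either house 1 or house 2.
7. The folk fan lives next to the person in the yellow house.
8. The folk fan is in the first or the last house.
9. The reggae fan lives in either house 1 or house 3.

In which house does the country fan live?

The person who enjoys yoga is narrowed to house 1 or 4; consider each.
Placing it in house 4 leads to a contradiction, so it's in house 1.
The folk fan is narrowed to house 1 or 4; consider each.
Placing it in house 1 leads to a contradiction, so it's in house 4.
The person in the yellow house is in house 3 (clue 7).
So house 3 gets photography for hobby.
So house 4 gets red for color.
By clue 2, the person who enjoys cooking is in house 4.
House 2 hobby: only gardening fits.
The reggae fan is in house 1 (clue 3).
House 3 music genre: only country fits.
Clue 1: the person in the pink house is in house 2.
House 2 music genre: only disco fits.
The only color still possible for house 1 is orange.
So: house 1 = yoga/reggae/orange, house 2 = gardening/disco/pink, house 3 = photography/country/yellow, house 4 = cooking/folk/red.

3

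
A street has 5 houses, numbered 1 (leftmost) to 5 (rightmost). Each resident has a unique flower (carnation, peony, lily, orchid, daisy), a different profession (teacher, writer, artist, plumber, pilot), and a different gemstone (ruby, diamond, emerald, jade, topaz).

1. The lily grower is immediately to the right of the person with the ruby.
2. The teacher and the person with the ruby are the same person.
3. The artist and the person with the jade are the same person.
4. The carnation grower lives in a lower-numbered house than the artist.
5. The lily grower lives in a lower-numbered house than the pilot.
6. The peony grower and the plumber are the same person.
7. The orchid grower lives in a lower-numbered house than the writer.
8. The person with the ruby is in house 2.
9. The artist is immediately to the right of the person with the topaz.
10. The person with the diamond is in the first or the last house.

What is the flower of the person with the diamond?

From clue 8, the person with the ruby must be in house 2.
By clue 1, the lily grower is in house 3.
From clue 2, the teacher must be in house 2.
So house 1 gets plumber for profession.
The only profession still possible for house 3 is writer.
By clue 6, the peony grower is in house 1.
So house 2 gets orchid for flower.
House 5's flower must be daisy (nothing else left).
From clue 4, the artist must be in house 5.
By clue 9, the person with the topaz is in house 4.
House 4 flower: only carnation fits.
House 4 profession: only pilot fits.
So house 3 gets emerald for gemstone.
House 1's gemstone must be diamond (nothing else left).
That leaves jade as the gemstone for house 5.
So: house 1 = peony/plumber/diamond, house 2 = orchid/teacher/ruby, house 3 = lily/writer/emerald, house 4 = carnation/pilot/topaz, house 5 = daisy/artist/jade.

peony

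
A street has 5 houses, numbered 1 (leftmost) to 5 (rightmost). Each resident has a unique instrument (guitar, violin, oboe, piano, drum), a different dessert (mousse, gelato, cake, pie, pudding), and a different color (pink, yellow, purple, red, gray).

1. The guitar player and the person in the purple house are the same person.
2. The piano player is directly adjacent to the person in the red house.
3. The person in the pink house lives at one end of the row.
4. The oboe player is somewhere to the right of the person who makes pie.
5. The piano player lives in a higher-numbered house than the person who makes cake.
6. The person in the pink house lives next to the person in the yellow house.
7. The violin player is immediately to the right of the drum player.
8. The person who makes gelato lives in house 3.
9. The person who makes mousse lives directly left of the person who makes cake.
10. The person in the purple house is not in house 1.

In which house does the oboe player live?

5

By clue 8, the person who makes gelato is in house 3.
House 5's dessert must be pudding (nothing else left).
By clue 9, the person who makes mousse is in house 1.
Clue 9: the person who makes cake is in house 2.
House 1 instrument: only drum fits.
That leaves pie as the dessert for house 4.
Clue 4: the oboe player is in house 5.
Clue 7: the violin player is in house 2.
The guitar player is narrowed to house 3 or 4; consider each.
Placing it in house 4 leads to a contradiction, so it's in house 3.
From clue 1, the person in the purple house must be in house 3.
House 4's instrument must be piano (nothing else left).
Clue 2 places the person in the red house in house 5.
The person in the yellow house is in house 2 (clue 6).
House 1's color must be pink (nothing else left).
So house 4 gets gray for color.
So: house 1 = drum/mousse/pink, house 2 = violin/cake/yellow, house 3 = guitar/gelato/purple, house 4 = piano/pie/gray, house 5 = oboe/pudding/red.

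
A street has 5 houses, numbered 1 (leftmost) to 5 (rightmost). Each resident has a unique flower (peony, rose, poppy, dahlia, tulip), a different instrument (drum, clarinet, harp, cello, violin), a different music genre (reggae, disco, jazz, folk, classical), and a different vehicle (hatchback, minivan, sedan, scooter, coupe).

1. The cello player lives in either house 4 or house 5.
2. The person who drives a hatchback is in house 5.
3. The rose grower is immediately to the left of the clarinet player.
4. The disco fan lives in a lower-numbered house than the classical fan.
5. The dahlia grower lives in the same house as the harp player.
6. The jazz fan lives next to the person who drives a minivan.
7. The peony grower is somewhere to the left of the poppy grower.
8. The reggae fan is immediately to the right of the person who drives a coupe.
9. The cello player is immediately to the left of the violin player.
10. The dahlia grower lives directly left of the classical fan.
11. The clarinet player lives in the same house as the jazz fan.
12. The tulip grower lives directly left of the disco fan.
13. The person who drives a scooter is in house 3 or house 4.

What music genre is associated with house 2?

The person who drives a hatchback is in house 5 (clue 2).
Clue 9: the cello player is in house 4.
From clue 9, the violin player must be in house 5.
The only flower still possible for house 5 is poppy.
House 1's music genre must be folk (nothing else left).
The only flower still possible for house 4 is peony.
So house 5 gets reggae for music genre.
Clue 8 places the person who drives a coupe in house 4.
The only flower still possible for house 3 is dahlia.
So house 1 gets drum for instrument.
House 4's music genre must be classical (nothing else left).
From clue 5, the harp player must be in house 3.
House 2's instrument must be clarinet (nothing else left).
The only vehicle still possible for house 3 is scooter.
From clue 3, the rose grower must be in house 1.
Clue 11 places the jazz fan in house 2.
House 2 flower: only tulip fits.
House 3's music genre must be disco (nothing else left).
The person who drives a minivan is in house 1 (clue 6).
House 2 vehicle: only sedan fits.
So: house 1 = rose/drum/folk/minivan, house 2 = tulip/clarinet/jazz/sedan, house 3 = dahlia/harp/disco/scooter, house 4 = peony/cello/classical/coupe, house 5 = poppy/violin/reggae/hatchback.

jazz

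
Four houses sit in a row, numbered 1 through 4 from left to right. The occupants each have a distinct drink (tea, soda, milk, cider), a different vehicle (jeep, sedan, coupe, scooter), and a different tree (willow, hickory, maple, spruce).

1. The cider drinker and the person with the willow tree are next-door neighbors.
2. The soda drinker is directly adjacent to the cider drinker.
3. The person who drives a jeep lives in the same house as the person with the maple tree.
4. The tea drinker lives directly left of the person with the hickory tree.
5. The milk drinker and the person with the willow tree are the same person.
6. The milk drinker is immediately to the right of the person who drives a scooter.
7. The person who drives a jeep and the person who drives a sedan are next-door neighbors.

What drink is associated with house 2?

soda

The milk drinker is narrowed to house 2 or 3 or 4; consider each.
Placing it in house 2 and house 3 leads to a contradiction, so it's in house 4.
The person with the willow tree is in house 4 (clue 5).
By clue 6, the person who drives a scooter is in house 3.
Clue 1 places the cider drinker in house 3.
The soda drinker is in house 2 (clue 2).
That leaves tea as the drink for house 1.
So house 4 gets coupe for vehicle.
Clue 4: the person with the hickory tree is in house 2.
House 1's tree must be maple (nothing else left).
The only tree still possible for house 3 is spruce.
Clue 3: the person who drives a jeep is in house 1.
By clue 7, the person who drives a sedan is in house 2.
So: house 1 = tea/jeep/maple, house 2 = soda/sedan/hickory, house 3 = cider/scooter/spruce, house 4 = milk/coupe/willow.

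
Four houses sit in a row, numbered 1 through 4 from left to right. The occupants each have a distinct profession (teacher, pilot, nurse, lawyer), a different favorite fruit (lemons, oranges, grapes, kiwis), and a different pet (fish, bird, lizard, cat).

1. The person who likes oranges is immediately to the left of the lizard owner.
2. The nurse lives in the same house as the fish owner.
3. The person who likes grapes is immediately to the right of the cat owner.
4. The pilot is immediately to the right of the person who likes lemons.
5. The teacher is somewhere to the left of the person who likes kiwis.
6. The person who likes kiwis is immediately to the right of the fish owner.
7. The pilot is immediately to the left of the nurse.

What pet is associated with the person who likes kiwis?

lizard

The nurse is in house 3 (clue 2).
The fish owner is in house 3 (clue 2).
The person who likes kiwis is in house 4 (clue 6).
The pilot is in house 2 (clue 7).
House 4 profession: only lawyer fits.
From clue 4, the person who likes lemons must be in house 1.
House 1 profession: only teacher fits.
That leaves grapes as the favorite fruit for house 2.
The only favorite fruit still possible for house 3 is oranges.
From clue 1, the lizard owner must be in house 4.
Clue 3 places the cat owner in house 1.
The only pet still possible for house 2 is bird.
So: house 1 = teacher/lemons/cat, house 2 = pilot/grapes/bird, house 3 = nurse/oranges/fish, house 4 = lawyer/kiwis/lizard.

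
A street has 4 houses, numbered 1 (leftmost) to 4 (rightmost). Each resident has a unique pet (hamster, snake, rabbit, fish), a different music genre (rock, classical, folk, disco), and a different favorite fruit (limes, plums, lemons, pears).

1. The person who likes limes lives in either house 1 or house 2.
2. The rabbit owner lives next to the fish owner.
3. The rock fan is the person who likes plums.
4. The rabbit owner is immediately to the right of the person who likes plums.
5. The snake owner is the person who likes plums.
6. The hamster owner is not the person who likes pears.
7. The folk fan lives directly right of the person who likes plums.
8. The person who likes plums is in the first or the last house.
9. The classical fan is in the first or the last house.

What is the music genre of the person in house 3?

Clue 8 places the person who likes plums in house 1.
From clue 3, the rock fan must be in house 1.
Clue 4: the rabbit owner is in house 2.
By clue 5, the snake owner is in house 1.
The folk fan is in house 2 (clue 7).
The only music genre still possible for house 3 is disco.
The only music genre still possible for house 4 is classical.
House 2's favorite fruit must be limes (nothing else left).
The fish owner is in house 3 (clue 2).
House 4 pet: only hamster fits.
Clue 6 places the person who likes pears in house 3.
House 4 favorite fruit: only lemons fits.
So: house 1 = snake/rock/plums, house 2 = rabbit/folk/limes, house 3 = fish/disco/pears, house 4 = hamster/classical/lemons.

disco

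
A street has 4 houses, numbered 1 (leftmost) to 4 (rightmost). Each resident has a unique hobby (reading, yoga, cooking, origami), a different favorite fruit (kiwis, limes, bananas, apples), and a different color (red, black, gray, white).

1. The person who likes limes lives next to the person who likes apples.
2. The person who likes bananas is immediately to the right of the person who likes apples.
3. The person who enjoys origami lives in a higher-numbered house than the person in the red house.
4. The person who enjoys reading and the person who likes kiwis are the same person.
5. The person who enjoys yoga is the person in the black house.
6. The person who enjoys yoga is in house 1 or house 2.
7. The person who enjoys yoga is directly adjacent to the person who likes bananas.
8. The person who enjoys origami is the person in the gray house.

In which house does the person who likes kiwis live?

4

House 4 favorite fruit: only kiwis fits.
The person who enjoys reading is in house 4 (clue 4).
The only color still possible for house 4 is white.
So house 3 gets gray for color.
Clue 8: the person who enjoys origami is in house 3.
The person who enjoys cooking is narrowed to house 1 or 2; consider each.
Placing it in house 2 leads to a contradiction, so it's in house 1.
The only hobby still possible for house 2 is yoga.
The person in the black house is in house 2 (clue 5).
By clue 7, the person who likes bananas is in house 3.
So house 1 gets red for color.
Clue 2 places the person who likes apples in house 2.
The only favorite fruit still possible for house 1 is limes.
So: house 1 = cooking/limes/red, house 2 = yoga/apples/black, house 3 = origami/bananas/gray, house 4 = reading/kiwis/white.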